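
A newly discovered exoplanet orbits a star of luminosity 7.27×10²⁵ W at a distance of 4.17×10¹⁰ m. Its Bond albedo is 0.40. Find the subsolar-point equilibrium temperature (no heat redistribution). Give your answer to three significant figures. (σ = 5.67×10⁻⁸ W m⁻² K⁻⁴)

T_ss ≈ 433 K

Flux: S = L/(4πd²) = 7.27×10²⁵/(4π×(4.17×10¹⁰)²) = 3330 W m⁻².
At the subsolar point the surface absorbs S(1−A) and emits σT⁴ per unit area — no factor of 4, since only the local patch is in balance.
T = [3330 × 0.60 / 5.67×10⁻⁸]^(1/4) = (3.52×10¹⁰)^(1/4) = 433 K.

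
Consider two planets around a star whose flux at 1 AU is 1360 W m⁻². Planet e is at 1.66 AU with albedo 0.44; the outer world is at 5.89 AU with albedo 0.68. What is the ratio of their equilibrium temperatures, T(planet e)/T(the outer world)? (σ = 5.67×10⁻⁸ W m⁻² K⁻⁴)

T₁/T₂ ≈ 2.167

T_eq = [S₀(1−A)/(4σd²)]^(1/4), so T ∝ (1−A)^(1/4) / √d.
T₁ = [1360×0.56/(4×5.67×10⁻⁸×1.66²)]^(1/4) = 186.84 K.
T₂ = [1360×0.32/(4×5.67×10⁻⁸×5.89²)]^(1/4) = 86.24 K.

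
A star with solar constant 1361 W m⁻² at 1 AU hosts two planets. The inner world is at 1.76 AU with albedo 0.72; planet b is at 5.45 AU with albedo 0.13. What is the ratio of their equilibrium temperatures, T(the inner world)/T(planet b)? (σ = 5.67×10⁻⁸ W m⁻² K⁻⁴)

T₁/T₂ ≈ 1.325

T_eq = [S₀(1−A)/(4σd²)]^(1/4), so T ∝ (1−A)^(1/4) / √d.
T₁ = [1361×0.28/(4×5.67×10⁻⁸×1.76²)]^(1/4) = 152.61 K.
T₂ = [1361×0.87/(4×5.67×10⁻⁸×5.45²)]^(1/4) = 115.14 K.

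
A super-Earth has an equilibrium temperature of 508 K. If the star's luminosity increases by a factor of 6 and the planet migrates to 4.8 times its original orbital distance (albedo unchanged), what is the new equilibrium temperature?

T_eq ∝ L^(1/4) · d^(−1/2).
T′ = 508 × 6^(1/4) / 4.8^(1/2) = 363 K.

T_eq ≈ 363 K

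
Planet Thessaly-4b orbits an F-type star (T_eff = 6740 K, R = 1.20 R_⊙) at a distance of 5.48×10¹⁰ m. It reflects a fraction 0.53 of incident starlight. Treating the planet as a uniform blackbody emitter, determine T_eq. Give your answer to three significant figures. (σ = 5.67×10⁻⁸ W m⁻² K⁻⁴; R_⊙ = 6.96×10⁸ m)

R_⋆ = 1.20 × 6.96×10⁸ = 8.35×10⁸ m.
L = 4πR_⋆²σT_⋆⁴ = 4π(8.35×10⁸)² × 5.67×10⁻⁸ × (6740)⁴ = 1.03×10²⁷ W.
S = L/(4πd²) = 2.72×10⁴ W m⁻².
Energy balance: absorbed = emitted ⇒ πR²·S(1−A) = 4πR²·σT_eq⁴, so T_eq⁴ = S(1−A)/(4σ).
T_eq = [2.72×10⁴ × 0.47 / (4 × 5.67×10⁻⁸)]^(1/4) = (5.63×10¹⁰)^(1/4) = 487 K.

T_eq ≈ 487 K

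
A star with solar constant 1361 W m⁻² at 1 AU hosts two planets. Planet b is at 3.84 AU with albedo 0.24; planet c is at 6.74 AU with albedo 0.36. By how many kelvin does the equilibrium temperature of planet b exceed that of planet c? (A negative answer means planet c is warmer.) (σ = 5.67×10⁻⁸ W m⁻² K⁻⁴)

ΔT ≈ 36.7 K

T_eq = [S₀(1−A)/(4σd²)]^(1/4), so T ∝ (1−A)^(1/4) / √d.
T₁ = [1361×0.76/(4×5.67×10⁻⁸×3.84²)]^(1/4) = 132.61 K.
T₂ = [1361×0.64/(4×5.67×10⁻⁸×6.74²)]^(1/4) = 95.89 K.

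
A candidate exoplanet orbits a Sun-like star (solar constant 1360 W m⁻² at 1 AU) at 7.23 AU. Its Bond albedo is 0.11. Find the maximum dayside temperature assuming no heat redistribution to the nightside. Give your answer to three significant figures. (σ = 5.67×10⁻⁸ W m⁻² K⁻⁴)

Flux at 7.23 AU: S = 1360/7.23² = 26.0 W m⁻².
With no redistribution each surface element balances locally: S(1−A) = σT⁴.
T = [26.0 × 0.89 / 5.67×10⁻⁸]^(1/4) = (4.08×10⁸)^(1/4) = 142 K.

T_ss ≈ 142 K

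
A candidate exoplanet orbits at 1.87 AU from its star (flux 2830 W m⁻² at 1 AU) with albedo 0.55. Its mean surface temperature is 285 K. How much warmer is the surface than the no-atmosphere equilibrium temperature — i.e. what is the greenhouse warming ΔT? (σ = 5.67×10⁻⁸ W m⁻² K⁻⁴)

S = 2830/1.87² = 809.3 W m⁻².
T_eq = [S(1−A)/(4σ)]^(1/4) = [809.3×0.45/(4×5.67×10⁻⁸)]^(1/4) = 200.2 K.
ΔT = T_surf − T_eq = 285 − 200.2.

ΔT ≈ 84.8 K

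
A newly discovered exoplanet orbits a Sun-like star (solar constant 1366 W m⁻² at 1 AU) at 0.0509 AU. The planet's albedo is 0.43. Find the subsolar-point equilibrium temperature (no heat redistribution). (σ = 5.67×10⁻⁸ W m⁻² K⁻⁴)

Flux at 0.0509 AU: S = 1366/0.0509² = 5.27×10⁵ W m⁻².
At the subsolar point the surface absorbs S(1−A) and emits σT⁴ per unit area — no factor of 4, since only the local patch is in balance.
T = [5.27×10⁵ × 0.57 / 5.67×10⁻⁸]^(1/4) = (5.30×10¹²)^(1/4) = 1520 K.

T_ss ≈ 1520 K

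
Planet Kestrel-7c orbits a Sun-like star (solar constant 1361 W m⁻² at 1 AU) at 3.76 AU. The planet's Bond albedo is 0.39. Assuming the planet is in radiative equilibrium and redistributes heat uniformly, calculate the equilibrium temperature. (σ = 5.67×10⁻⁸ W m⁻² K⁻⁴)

Flux at 3.76 AU: S = 1361/3.76² = 96.3 W m⁻².
Energy balance: absorbed = emitted ⇒ πR²·S(1−A) = 4πR²·σT_eq⁴, so T_eq⁴ = S(1−A)/(4σ).
T_eq = [96.3 × 0.61 / (4 × 5.67×10⁻⁸)]^(1/4) = (2.59×10⁸)^(1/4) = 127 K.

T_eq ≈ 127 K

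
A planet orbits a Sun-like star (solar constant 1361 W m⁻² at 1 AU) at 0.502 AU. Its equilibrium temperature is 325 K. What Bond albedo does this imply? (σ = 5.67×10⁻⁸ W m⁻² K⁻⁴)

Flux at 0.502 AU: S = 1361/0.502² = 5400 W m⁻².
From T_eq⁴ = S(1−A)/(4σ): 1−A = 4σT_eq⁴/S.
1−A = 4 × 5.67×10⁻⁸ × (325)⁴ / 5400 = 0.469.

A ≈ 0.53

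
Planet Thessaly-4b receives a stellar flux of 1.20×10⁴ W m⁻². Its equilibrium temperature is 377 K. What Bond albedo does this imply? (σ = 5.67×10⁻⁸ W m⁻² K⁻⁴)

From T_eq⁴ = S(1−A)/(4σ): 1−A = 4σT_eq⁴/S.
1−A = 4 × 5.67×10⁻⁸ × (377)⁴ / 1.20×10⁴ = 0.382.

A ≈ 0.62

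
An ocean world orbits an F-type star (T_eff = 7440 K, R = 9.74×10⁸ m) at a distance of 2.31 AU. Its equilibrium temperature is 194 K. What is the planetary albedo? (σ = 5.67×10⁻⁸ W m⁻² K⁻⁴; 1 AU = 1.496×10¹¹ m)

d = 2.31 AU = 3.46×10¹¹ m.
L = 4πR_⋆²σT_⋆⁴ = 4π(9.74×10⁸)² × 5.67×10⁻⁸ × (7440)⁴ = 2.07×10²⁷ W.
S = L/(4πd²) = 1380 W m⁻².
From T_eq⁴ = S(1−A)/(4σ): 1−A = 4σT_eq⁴/S.
1−A = 4 × 5.67×10⁻⁸ × (194)⁴ / 1380 = 0.233.

A ≈ 0.77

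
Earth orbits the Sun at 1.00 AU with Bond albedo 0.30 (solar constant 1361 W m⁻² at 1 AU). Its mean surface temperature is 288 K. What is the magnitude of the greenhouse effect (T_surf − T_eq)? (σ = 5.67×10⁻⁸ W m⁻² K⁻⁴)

ΔT ≈ 33.4 K

S = 1361/1.00² = 1361 W m⁻².
T_eq = [S(1−A)/(4σ)]^(1/4) = [1361×0.70/(4×5.67×10⁻⁸)]^(1/4) = 254.6 K.
ΔT = T_surf − T_eq = 288 − 254.6.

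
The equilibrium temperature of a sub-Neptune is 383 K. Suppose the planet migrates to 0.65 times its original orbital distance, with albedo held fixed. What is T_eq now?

T_eq ≈ 475 K

T_eq ∝ L^(1/4) · d^(−1/2).
T′ = 383 / 0.65^(1/2) = 475 K.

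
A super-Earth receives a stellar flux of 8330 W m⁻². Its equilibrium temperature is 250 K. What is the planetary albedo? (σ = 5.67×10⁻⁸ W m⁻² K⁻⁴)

A ≈ 0.89

From T_eq⁴ = S(1−A)/(4σ): 1−A = 4σT_eq⁴/S.
1−A = 4 × 5.67×10⁻⁸ × (250)⁴ / 8330 = 0.106.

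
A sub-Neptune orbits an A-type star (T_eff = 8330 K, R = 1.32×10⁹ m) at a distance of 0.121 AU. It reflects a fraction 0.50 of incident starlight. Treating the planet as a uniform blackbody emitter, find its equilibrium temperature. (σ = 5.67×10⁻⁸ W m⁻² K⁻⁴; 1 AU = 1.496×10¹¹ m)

d = 0.121 AU = 1.81×10¹⁰ m.
L = 4πR_⋆²σT_⋆⁴ = 4π(1.32×10⁹)² × 5.67×10⁻⁸ × (8330)⁴ = 5.98×10²⁷ W.
S = L/(4πd²) = 1.45×10⁶ W m⁻².
Energy balance: absorbed = emitted ⇒ πR²·S(1−A) = 4πR²·σT_eq⁴, so T_eq⁴ = S(1−A)/(4σ).
T_eq = [1.45×10⁶ × 0.50 / (4 × 5.67×10⁻⁸)]^(1/4) = (3.20×10¹²)^(1/4) = 1340 K.

T_eq ≈ 1340 K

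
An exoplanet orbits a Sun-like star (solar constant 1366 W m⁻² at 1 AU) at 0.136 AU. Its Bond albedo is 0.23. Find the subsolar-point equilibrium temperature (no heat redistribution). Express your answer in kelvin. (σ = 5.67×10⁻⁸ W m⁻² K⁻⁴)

T_ss ≈ 1000 K

Flux at 0.136 AU: S = 1366/0.136² = 7.39×10⁴ W m⁻².
At the subsolar point the surface absorbs S(1−A) and emits σT⁴ per unit area — no factor of 4, since only the local patch is in balance.
T = [7.39×10⁴ × 0.77 / 5.67×10⁻⁸]^(1/4) = (1.00×10¹²)^(1/4) = 1000 K.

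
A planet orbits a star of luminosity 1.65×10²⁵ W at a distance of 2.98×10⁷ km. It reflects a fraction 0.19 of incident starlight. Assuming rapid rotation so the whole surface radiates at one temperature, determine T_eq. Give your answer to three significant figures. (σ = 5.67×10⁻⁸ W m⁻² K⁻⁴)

d = 2.98×10⁷ km = 2.98×10¹⁰ m.
Flux: S = L/(4πd²) = 1.65×10²⁵/(4π×(2.98×10¹⁰)²) = 1480 W m⁻².
Energy balance: absorbed = emitted ⇒ πR²·S(1−A) = 4πR²·σT_eq⁴, so T_eq⁴ = S(1−A)/(4σ).
T_eq = [1480 × 0.81 / (4 × 5.67×10⁻⁸)]^(1/4) = (5.28×10⁹)^(1/4) = 270 K.

T_eq ≈ 270 K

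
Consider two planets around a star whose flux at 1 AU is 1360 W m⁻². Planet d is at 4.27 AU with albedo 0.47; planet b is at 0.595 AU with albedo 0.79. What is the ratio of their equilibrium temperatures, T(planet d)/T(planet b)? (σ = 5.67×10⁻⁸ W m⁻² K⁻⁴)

T_eq = [S₀(1−A)/(4σd²)]^(1/4), so T ∝ (1−A)^(1/4) / √d.
T₁ = [1360×0.53/(4×5.67×10⁻⁸×4.27²)]^(1/4) = 114.90 K.
T₂ = [1360×0.21/(4×5.67×10⁻⁸×0.595²)]^(1/4) = 244.21 K.

T₁/T₂ ≈ 0.470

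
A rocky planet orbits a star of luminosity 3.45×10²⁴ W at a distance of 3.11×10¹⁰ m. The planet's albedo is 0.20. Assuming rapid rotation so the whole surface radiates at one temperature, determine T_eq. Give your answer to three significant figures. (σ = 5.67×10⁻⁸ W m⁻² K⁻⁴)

T_eq ≈ 178 K

Flux: S = L/(4πd²) = 3.45×10²⁴/(4π×(3.11×10¹⁰)²) = 284 W m⁻².
Energy balance: absorbed = emitted ⇒ πR²·S(1−A) = 4πR²·σT_eq⁴, so T_eq⁴ = S(1−A)/(4σ).
T_eq = [284 × 0.80 / (4 × 5.67×10⁻⁸)]^(1/4) = (1.00×10⁹)^(1/4) = 178 K.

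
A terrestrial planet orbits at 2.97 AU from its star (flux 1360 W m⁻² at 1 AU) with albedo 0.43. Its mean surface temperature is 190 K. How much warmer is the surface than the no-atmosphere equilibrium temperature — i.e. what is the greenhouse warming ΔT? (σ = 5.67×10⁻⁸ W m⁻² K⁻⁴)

ΔT ≈ 49.7 K

S = 1360/2.97² = 154.2 W m⁻².
T_eq = [S(1−A)/(4σ)]^(1/4) = [154.2×0.57/(4×5.67×10⁻⁸)]^(1/4) = 140.3 K.
ΔT = T_surf − T_eq = 190 − 140.3.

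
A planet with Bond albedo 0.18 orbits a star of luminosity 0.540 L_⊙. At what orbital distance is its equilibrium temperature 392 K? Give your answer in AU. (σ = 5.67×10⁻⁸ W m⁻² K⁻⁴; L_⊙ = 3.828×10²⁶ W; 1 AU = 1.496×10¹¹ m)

L = 0.540 × 3.828×10²⁶ = 2.07×10²⁶ W.
From T_eq⁴ = L(1−A)/(16πσd²): d = √[L(1−A)/(16πσT_eq⁴)].
d = √[2.07×10²⁶ × 0.82 / (16π × 5.67×10⁻⁸ × (392)⁴)] = 5.02×10¹⁰ m = 0.335 AU.

d ≈ 0.335 AU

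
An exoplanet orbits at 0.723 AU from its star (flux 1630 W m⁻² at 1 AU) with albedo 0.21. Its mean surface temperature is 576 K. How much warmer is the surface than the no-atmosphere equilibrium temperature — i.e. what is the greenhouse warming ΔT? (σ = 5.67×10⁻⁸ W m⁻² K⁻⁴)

S = 1630/0.723² = 3118 W m⁻².
T_eq = [S(1−A)/(4σ)]^(1/4) = [3118×0.79/(4×5.67×10⁻⁸)]^(1/4) = 322.8 K.
ΔT = T_surf − T_eq = 576 − 322.8.

ΔT ≈ 253.2 K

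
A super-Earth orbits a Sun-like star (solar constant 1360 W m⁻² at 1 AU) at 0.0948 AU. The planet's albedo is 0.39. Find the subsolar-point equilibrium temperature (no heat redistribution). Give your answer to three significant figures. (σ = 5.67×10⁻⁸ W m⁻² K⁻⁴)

T_ss ≈ 1130 K

Flux at 0.0948 AU: S = 1360/0.0948² = 1.51×10⁵ W m⁻².
At the subsolar point the surface absorbs S(1−A) and emits σT⁴ per unit area — no factor of 4, since only the local patch is in balance.
T = [1.51×10⁵ × 0.61 / 5.67×10⁻⁸]^(1/4) = (1.63×10¹²)^(1/4) = 1130 K.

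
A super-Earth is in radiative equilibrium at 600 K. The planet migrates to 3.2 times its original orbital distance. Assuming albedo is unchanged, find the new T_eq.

T_eq ≈ 335 K

T_eq ∝ L^(1/4) · d^(−1/2).
T′ = 600 / 3.2^(1/2) = 335 K.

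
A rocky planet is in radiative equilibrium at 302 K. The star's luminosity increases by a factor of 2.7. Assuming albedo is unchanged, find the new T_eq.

T_eq ≈ 387 K

T_eq ∝ L^(1/4) · d^(−1/2).
T′ = 302 × 2.7^(1/4) = 387 K.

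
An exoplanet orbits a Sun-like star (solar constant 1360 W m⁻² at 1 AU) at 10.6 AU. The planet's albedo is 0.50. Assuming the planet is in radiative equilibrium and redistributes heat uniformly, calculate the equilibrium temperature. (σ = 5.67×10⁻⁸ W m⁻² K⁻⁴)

T_eq ≈ 71.9 K

Flux at 10.6 AU: S = 1360/10.6² = 12.1 W m⁻².
Energy balance: absorbed = emitted ⇒ πR²·S(1−A) = 4πR²·σT_eq⁴, so T_eq⁴ = S(1−A)/(4σ).
T_eq = [12.1 × 0.50 / (4 × 5.67×10⁻⁸)]^(1/4) = (2.67×10⁷)^(1/4) = 71.9 K.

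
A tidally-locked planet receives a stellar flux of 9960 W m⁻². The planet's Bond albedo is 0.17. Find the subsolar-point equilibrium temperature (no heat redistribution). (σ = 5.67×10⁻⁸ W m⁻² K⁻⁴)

T_ss ≈ 618 K

At the subsolar point the surface absorbs S(1−A) and emits σT⁴ per unit area — no factor of 4, since only the local patch is in balance.
T = [9960 × 0.83 / 5.67×10⁻⁸]^(1/4) = (1.46×10¹¹)^(1/4) = 618 K.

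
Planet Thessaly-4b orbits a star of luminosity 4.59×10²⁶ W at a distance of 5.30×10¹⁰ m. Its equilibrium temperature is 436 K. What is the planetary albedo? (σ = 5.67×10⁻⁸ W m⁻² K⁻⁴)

A ≈ 0.37

Flux: S = L/(4πd²) = 4.59×10²⁶/(4π×(5.30×10¹⁰)²) = 1.30×10⁴ W m⁻².
From T_eq⁴ = S(1−A)/(4σ): 1−A = 4σT_eq⁴/S.
1−A = 4 × 5.67×10⁻⁸ × (436)⁴ / 1.30×10⁴ = 0.630.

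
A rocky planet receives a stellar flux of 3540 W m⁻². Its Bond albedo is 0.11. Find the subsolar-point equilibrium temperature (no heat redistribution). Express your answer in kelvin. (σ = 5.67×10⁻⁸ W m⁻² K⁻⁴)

T_ss ≈ 486 K

At the subsolar point the surface absorbs S(1−A) and emits σT⁴ per unit area — no factor of 4, since only the local patch is in balance.
T = [3540 × 0.89 / 5.67×10⁻⁸]^(1/4) = (5.56×10¹⁰)^(1/4) = 486 K.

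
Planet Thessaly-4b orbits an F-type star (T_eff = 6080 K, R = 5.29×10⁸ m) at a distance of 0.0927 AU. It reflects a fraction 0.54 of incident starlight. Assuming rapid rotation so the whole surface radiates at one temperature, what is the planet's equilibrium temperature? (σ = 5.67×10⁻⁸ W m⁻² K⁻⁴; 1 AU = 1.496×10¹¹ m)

T_eq ≈ 692 K

d = 0.0927 AU = 1.39×10¹⁰ m.
L = 4πR_⋆²σT_⋆⁴ = 4π(5.29×10⁸)² × 5.67×10⁻⁸ × (6080)⁴ = 2.72×10²⁶ W.
S = L/(4πd²) = 1.13×10⁵ W m⁻².
Energy balance: absorbed = emitted ⇒ πR²·S(1−A) = 4πR²·σT_eq⁴, so T_eq⁴ = S(1−A)/(4σ).
T_eq = [1.13×10⁵ × 0.46 / (4 × 5.67×10⁻⁸)]^(1/4) = (2.29×10¹¹)^(1/4) = 692 K.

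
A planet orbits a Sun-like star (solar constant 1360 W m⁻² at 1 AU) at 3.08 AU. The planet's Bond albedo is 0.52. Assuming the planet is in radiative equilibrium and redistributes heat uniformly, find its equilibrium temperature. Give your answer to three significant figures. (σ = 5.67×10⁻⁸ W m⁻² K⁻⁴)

T_eq ≈ 132 K

Flux at 3.08 AU: S = 1360/3.08² = 143 W m⁻².
Energy balance: absorbed = emitted ⇒ πR²·S(1−A) = 4πR²·σT_eq⁴, so T_eq⁴ = S(1−A)/(4σ).
T_eq = [143 × 0.48 / (4 × 5.67×10⁻⁸)]^(1/4) = (3.03×10⁸)^(1/4) = 132 K.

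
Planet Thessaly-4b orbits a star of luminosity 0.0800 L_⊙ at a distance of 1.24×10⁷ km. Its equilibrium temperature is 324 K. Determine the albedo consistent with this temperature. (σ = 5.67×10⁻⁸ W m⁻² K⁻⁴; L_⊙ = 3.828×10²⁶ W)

d = 1.24×10⁷ km = 1.24×10¹⁰ m.
L = 0.0800 × 3.828×10²⁶ = 3.06×10²⁵ W.
Flux: S = L/(4πd²) = 3.06×10²⁵/(4π×(1.24×10¹⁰)²) = 1.58×10⁴ W m⁻².
From T_eq⁴ = S(1−A)/(4σ): 1−A = 4σT_eq⁴/S.
1−A = 4 × 5.67×10⁻⁸ × (324)⁴ / 1.58×10⁴ = 0.158.

A ≈ 0.84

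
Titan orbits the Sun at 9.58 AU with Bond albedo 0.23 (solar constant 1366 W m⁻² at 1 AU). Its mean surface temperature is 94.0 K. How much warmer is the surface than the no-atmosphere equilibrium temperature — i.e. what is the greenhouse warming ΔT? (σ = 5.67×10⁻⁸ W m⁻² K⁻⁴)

S = 1366/9.58² = 14.88 W m⁻².
T_eq = [S(1−A)/(4σ)]^(1/4) = [14.88×0.77/(4×5.67×10⁻⁸)]^(1/4) = 84.3 K.
ΔT = T_surf − T_eq = 94 − 84.3.

ΔT ≈ 9.7 K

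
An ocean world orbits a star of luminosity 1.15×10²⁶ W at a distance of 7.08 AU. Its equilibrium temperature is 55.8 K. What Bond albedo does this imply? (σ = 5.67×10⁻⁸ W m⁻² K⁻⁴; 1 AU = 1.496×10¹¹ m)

A ≈ 0.73

d = 7.08 AU = 1.06×10¹² m.
Flux: S = L/(4πd²) = 1.15×10²⁶/(4π×(1.06×10¹²)²) = 8.16 W m⁻².
From T_eq⁴ = S(1−A)/(4σ): 1−A = 4σT_eq⁴/S.
1−A = 4 × 5.67×10⁻⁸ × (55.8)⁴ / 8.16 = 0.270.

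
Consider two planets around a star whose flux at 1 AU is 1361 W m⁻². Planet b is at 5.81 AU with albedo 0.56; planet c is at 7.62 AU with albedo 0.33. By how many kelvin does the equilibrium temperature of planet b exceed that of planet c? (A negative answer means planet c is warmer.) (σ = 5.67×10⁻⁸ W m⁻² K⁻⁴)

T_eq = [S₀(1−A)/(4σd²)]^(1/4), so T ∝ (1−A)^(1/4) / √d.
T₁ = [1361×0.44/(4×5.67×10⁻⁸×5.81²)]^(1/4) = 94.04 K.
T₂ = [1361×0.67/(4×5.67×10⁻⁸×7.62²)]^(1/4) = 91.22 K.

ΔT ≈ 2.8 K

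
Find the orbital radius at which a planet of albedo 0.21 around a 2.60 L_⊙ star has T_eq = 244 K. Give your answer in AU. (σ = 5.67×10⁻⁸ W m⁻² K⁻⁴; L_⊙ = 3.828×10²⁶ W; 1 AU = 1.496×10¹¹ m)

d ≈ 1.86 AU

L = 2.60 × 3.828×10²⁶ = 9.95×10²⁶ W.
From T_eq⁴ = L(1−A)/(16πσd²): d = √[L(1−A)/(16πσT_eq⁴)].
d = √[9.95×10²⁶ × 0.79 / (16π × 5.67×10⁻⁸ × (244)⁴)] = 2.79×10¹¹ m = 1.86 AU.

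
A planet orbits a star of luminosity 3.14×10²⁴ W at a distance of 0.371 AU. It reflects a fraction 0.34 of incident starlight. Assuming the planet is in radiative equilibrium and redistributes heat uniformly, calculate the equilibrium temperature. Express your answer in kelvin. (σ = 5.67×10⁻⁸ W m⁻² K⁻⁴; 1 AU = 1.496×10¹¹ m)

T_eq ≈ 124 K

d = 0.371 AU = 5.55×10¹⁰ m.
Flux: S = L/(4πd²) = 3.14×10²⁴/(4π×(5.55×10¹⁰)²) = 81.1 W m⁻².
Energy balance: absorbed = emitted ⇒ πR²·S(1−A) = 4πR²·σT_eq⁴, so T_eq⁴ = S(1−A)/(4σ).
T_eq = [81.1 × 0.66 / (4 × 5.67×10⁻⁸)]^(1/4) = (2.36×10⁸)^(1/4) = 124 K.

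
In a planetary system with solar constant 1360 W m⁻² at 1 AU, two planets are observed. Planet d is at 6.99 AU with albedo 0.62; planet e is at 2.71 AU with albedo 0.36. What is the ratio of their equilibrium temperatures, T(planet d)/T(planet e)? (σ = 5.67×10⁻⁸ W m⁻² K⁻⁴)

T_eq = [S₀(1−A)/(4σd²)]^(1/4), so T ∝ (1−A)^(1/4) / √d.
T₁ = [1360×0.38/(4×5.67×10⁻⁸×6.99²)]^(1/4) = 82.64 K.
T₂ = [1360×0.64/(4×5.67×10⁻⁸×2.71²)]^(1/4) = 151.19 K.

T₁/T₂ ≈ 0.547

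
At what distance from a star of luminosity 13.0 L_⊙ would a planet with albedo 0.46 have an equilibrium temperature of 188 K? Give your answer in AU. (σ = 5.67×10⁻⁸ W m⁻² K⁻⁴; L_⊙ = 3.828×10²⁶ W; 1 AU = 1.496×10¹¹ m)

d ≈ 5.81 AU

L = 13.0 × 3.828×10²⁶ = 4.98×10²⁷ W.
From T_eq⁴ = L(1−A)/(16πσd²): d = √[L(1−A)/(16πσT_eq⁴)].
d = √[4.98×10²⁷ × 0.54 / (16π × 5.67×10⁻⁸ × (188)⁴)] = 8.69×10¹¹ m = 5.81 AU.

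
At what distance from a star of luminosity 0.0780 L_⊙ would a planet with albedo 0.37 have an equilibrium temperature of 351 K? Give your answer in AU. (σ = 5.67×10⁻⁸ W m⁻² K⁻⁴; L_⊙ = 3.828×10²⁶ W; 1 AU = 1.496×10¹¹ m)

d ≈ 0.139 AU

L = 0.0780 × 3.828×10²⁶ = 2.99×10²⁵ W.
From T_eq⁴ = L(1−A)/(16πσd²): d = √[L(1−A)/(16πσT_eq⁴)].
d = √[2.99×10²⁵ × 0.63 / (16π × 5.67×10⁻⁸ × (351)⁴)] = 2.09×10¹⁰ m = 0.139 AU.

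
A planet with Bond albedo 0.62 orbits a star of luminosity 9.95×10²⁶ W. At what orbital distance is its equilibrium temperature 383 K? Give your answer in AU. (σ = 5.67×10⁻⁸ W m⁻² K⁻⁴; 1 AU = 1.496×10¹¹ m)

From T_eq⁴ = L(1−A)/(16πσd²): d = √[L(1−A)/(16πσT_eq⁴)].
d = √[9.95×10²⁶ × 0.38 / (16π × 5.67×10⁻⁸ × (383)⁴)] = 7.85×10¹⁰ m = 0.525 AU.

d ≈ 0.525 AU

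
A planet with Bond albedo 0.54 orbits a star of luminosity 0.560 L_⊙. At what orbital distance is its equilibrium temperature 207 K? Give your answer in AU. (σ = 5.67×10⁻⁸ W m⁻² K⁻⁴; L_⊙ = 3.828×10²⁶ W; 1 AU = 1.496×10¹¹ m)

L = 0.560 × 3.828×10²⁶ = 2.14×10²⁶ W.
From T_eq⁴ = L(1−A)/(16πσd²): d = √[L(1−A)/(16πσT_eq⁴)].
d = √[2.14×10²⁶ × 0.46 / (16π × 5.67×10⁻⁸ × (207)⁴)] = 1.37×10¹¹ m = 0.918 AU.

d ≈ 0.918 AU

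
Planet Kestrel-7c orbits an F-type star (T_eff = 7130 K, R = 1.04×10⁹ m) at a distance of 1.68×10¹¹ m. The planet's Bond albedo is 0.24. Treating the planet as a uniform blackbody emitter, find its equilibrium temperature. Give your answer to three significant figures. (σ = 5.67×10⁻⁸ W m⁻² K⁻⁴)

T_eq ≈ 370 K

L = 4πR_⋆²σT_⋆⁴ = 4π(1.04×10⁹)² × 5.67×10⁻⁸ × (7130)⁴ = 1.99×10²⁷ W.
S = L/(4πd²) = 5620 W m⁻².
Energy balance: absorbed = emitted ⇒ πR²·S(1−A) = 4πR²·σT_eq⁴, so T_eq⁴ = S(1−A)/(4σ).
T_eq = [5620 × 0.76 / (4 × 5.67×10⁻⁸)]^(1/4) = (1.88×10¹⁰)^(1/4) = 370 K.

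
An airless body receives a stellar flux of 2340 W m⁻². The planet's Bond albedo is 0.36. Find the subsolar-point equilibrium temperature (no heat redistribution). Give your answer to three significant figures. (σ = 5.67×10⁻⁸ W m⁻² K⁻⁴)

T_ss ≈ 403 K

At the subsolar point the surface absorbs S(1−A) and emits σT⁴ per unit area — no factor of 4, since only the local patch is in balance.
T = [2340 × 0.64 / 5.67×10⁻⁸]^(1/4) = (2.64×10¹⁰)^(1/4) = 403 K.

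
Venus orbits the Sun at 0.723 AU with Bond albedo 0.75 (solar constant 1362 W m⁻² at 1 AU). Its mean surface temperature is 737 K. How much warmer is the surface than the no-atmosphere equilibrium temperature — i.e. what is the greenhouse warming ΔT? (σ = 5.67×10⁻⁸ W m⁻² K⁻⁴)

S = 1362/0.723² = 2606 W m⁻².
T_eq = [S(1−A)/(4σ)]^(1/4) = [2606×0.25/(4×5.67×10⁻⁸)]^(1/4) = 231.5 K.
ΔT = T_surf − T_eq = 737 − 231.5.

ΔT ≈ 505.5 K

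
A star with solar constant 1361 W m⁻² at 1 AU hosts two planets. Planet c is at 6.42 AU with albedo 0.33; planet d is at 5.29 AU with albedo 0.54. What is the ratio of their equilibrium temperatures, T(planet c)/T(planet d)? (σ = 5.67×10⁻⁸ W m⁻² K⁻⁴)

T_eq = [S₀(1−A)/(4σd²)]^(1/4), so T ∝ (1−A)^(1/4) / √d.
T₁ = [1361×0.67/(4×5.67×10⁻⁸×6.42²)]^(1/4) = 99.38 K.
T₂ = [1361×0.46/(4×5.67×10⁻⁸×5.29²)]^(1/4) = 99.66 K.

T₁/T₂ ≈ 0.997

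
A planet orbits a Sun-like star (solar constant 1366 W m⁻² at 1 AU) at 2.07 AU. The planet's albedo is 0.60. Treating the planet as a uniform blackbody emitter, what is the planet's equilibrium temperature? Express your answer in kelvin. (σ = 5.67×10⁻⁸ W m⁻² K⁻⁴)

T_eq ≈ 154 K

Flux at 2.07 AU: S = 1366/2.07² = 319 W m⁻².
Energy balance: absorbed = emitted ⇒ πR²·S(1−A) = 4πR²·σT_eq⁴, so T_eq⁴ = S(1−A)/(4σ).
T_eq = [319 × 0.40 / (4 × 5.67×10⁻⁸)]^(1/4) = (5.62×10⁸)^(1/4) = 154 K.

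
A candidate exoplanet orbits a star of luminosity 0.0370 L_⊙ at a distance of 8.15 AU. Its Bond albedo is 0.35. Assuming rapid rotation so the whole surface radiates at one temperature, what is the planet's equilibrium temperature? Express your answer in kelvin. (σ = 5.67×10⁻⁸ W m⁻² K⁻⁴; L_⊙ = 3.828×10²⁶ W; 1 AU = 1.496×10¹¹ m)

d = 8.15 AU = 1.22×10¹² m.
L = 0.0370 × 3.828×10²⁶ = 1.42×10²⁵ W.
Flux: S = L/(4πd²) = 1.42×10²⁵/(4π×(1.22×10¹²)²) = 0.758 W m⁻².
Energy balance: absorbed = emitted ⇒ πR²·S(1−A) = 4πR²·σT_eq⁴, so T_eq⁴ = S(1−A)/(4σ).
T_eq = [0.758 × 0.65 / (4 × 5.67×10⁻⁸)]^(1/4) = (2.17×10⁶)^(1/4) = 38.4 K.

T_eq ≈ 38.4 K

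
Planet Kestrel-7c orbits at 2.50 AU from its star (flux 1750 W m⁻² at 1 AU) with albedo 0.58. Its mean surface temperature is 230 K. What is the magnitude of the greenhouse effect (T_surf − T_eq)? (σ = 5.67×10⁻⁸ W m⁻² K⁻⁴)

ΔT ≈ 79.1 K

S = 1750/2.50² = 280.0 W m⁻².
T_eq = [S(1−A)/(4σ)]^(1/4) = [280.0×0.42/(4×5.67×10⁻⁸)]^(1/4) = 150.9 K.
ΔT = T_surf − T_eq = 230 − 150.9.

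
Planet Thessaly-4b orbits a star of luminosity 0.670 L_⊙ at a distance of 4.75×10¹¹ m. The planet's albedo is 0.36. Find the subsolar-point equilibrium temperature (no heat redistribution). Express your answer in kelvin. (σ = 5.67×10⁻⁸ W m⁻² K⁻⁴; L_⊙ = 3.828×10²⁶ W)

L = 0.670 × 3.828×10²⁶ = 2.56×10²⁶ W.
Flux: S = L/(4πd²) = 2.56×10²⁶/(4π×(4.75×10¹¹)²) = 90.5 W m⁻².
At the subsolar point the surface absorbs S(1−A) and emits σT⁴ per unit area — no factor of 4, since only the local patch is in balance.
T = [90.5 × 0.64 / 5.67×10⁻⁸]^(1/4) = (1.02×10⁹)^(1/4) = 179 K.

T_ss ≈ 179 K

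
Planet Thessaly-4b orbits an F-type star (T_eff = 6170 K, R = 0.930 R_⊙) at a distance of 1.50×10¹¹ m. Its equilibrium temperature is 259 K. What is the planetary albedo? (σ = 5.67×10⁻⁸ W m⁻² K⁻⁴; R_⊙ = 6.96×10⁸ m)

A ≈ 0.33

R_⋆ = 0.930 × 6.96×10⁸ = 6.47×10⁸ m.
L = 4πR_⋆²σT_⋆⁴ = 4π(6.47×10⁸)² × 5.67×10⁻⁸ × (6170)⁴ = 4.33×10²⁶ W.
S = L/(4πd²) = 1530 W m⁻².
From T_eq⁴ = S(1−A)/(4σ): 1−A = 4σT_eq⁴/S.
1−A = 4 × 5.67×10⁻⁸ × (259)⁴ / 1530 = 0.667.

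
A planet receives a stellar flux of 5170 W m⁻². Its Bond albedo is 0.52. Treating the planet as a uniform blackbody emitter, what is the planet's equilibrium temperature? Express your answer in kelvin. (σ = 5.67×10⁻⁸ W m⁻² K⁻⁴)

T_eq ≈ 323 K

Energy balance: absorbed = emitted ⇒ πR²·S(1−A) = 4πR²·σT_eq⁴, so T_eq⁴ = S(1−A)/(4σ).
T_eq = [5170 × 0.48 / (4 × 5.67×10⁻⁸)]^(1/4) = (1.09×10¹⁰)^(1/4) = 323 K.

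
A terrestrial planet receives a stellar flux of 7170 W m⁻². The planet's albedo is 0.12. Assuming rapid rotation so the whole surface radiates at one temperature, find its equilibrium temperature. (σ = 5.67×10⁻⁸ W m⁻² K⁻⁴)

T_eq ≈ 408 K

Energy balance: absorbed = emitted ⇒ πR²·S(1−A) = 4πR²·σT_eq⁴, so T_eq⁴ = S(1−A)/(4σ).
T_eq = [7170 × 0.88 / (4 × 5.67×10⁻⁸)]^(1/4) = (2.78×10¹⁰)^(1/4) = 408 K.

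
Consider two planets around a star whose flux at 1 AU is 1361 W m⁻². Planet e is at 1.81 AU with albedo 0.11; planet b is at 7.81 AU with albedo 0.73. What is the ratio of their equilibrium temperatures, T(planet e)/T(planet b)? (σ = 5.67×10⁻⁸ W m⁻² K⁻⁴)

T_eq = [S₀(1−A)/(4σd²)]^(1/4), so T ∝ (1−A)^(1/4) / √d.
T₁ = [1361×0.89/(4×5.67×10⁻⁸×1.81²)]^(1/4) = 200.94 K.
T₂ = [1361×0.27/(4×5.67×10⁻⁸×7.81²)]^(1/4) = 71.79 K.

T₁/T₂ ≈ 2.799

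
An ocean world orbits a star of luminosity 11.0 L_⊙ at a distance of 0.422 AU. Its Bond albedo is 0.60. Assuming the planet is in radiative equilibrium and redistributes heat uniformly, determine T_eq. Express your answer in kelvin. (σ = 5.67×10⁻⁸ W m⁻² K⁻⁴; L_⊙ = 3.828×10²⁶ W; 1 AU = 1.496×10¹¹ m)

T_eq ≈ 621 K

d = 0.422 AU = 6.31×10¹⁰ m.
L = 11.0 × 3.828×10²⁶ = 4.21×10²⁷ W.
Flux: S = L/(4πd²) = 4.21×10²⁷/(4π×(6.31×10¹⁰)²) = 8.41×10⁴ W m⁻².
Energy balance: absorbed = emitted ⇒ πR²·S(1−A) = 4πR²·σT_eq⁴, so T_eq⁴ = S(1−A)/(4σ).
T_eq = [8.41×10⁴ × 0.40 / (4 × 5.67×10⁻⁸)]^(1/4) = (1.48×10¹¹)^(1/4) = 621 K.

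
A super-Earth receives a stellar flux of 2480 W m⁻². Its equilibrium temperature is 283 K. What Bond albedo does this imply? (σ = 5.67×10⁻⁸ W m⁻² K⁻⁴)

A ≈ 0.41

From T_eq⁴ = S(1−A)/(4σ): 1−A = 4σT_eq⁴/S.
1−A = 4 × 5.67×10⁻⁸ × (283)⁴ / 2480 = 0.587.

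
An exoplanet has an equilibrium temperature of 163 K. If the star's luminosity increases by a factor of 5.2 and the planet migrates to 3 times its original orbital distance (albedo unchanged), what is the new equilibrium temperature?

T_eq ≈ 142 K

T_eq ∝ L^(1/4) · d^(−1/2).
T′ = 163 × 5.2^(1/4) / 3^(1/2) = 142 K.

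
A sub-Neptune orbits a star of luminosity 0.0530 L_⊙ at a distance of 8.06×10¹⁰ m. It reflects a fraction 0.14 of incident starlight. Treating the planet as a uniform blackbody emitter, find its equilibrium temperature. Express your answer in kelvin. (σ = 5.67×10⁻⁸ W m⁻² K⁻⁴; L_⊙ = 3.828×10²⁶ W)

T_eq ≈ 175 K

L = 0.0530 × 3.828×10²⁶ = 2.03×10²⁵ W.
Flux: S = L/(4πd²) = 2.03×10²⁵/(4π×(8.06×10¹⁰)²) = 249 W m⁻².
Energy balance: absorbed = emitted ⇒ πR²·S(1−A) = 4πR²·σT_eq⁴, so T_eq⁴ = S(1−A)/(4σ).
T_eq = [249 × 0.86 / (4 × 5.67×10⁻⁸)]^(1/4) = (9.42×10⁸)^(1/4) = 175 K.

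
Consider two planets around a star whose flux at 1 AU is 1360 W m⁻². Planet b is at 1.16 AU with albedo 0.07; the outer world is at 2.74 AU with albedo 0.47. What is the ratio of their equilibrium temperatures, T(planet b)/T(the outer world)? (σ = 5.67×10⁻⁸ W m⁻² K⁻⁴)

T₁/T₂ ≈ 1.769

T_eq = [S₀(1−A)/(4σd²)]^(1/4), so T ∝ (1−A)^(1/4) / √d.
T₁ = [1360×0.93/(4×5.67×10⁻⁸×1.16²)]^(1/4) = 253.73 K.
T₂ = [1360×0.53/(4×5.67×10⁻⁸×2.74²)]^(1/4) = 143.44 K.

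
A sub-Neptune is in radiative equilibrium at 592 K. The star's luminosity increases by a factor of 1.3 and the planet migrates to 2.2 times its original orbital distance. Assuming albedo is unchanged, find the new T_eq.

T_eq ≈ 426 K

T_eq ∝ L^(1/4) · d^(−1/2).
T′ = 592 × 1.3^(1/4) / 2.2^(1/2) = 426 K.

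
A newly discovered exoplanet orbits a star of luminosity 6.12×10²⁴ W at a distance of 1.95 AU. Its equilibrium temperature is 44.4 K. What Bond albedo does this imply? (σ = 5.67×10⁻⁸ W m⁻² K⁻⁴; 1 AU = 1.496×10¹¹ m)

A ≈ 0.85

d = 1.95 AU = 2.92×10¹¹ m.
Flux: S = L/(4πd²) = 6.12×10²⁴/(4π×(2.92×10¹¹)²) = 5.72 W m⁻².
From T_eq⁴ = S(1−A)/(4σ): 1−A = 4σT_eq⁴/S.
1−A = 4 × 5.67×10⁻⁸ × (44.4)⁴ / 5.72 = 0.154.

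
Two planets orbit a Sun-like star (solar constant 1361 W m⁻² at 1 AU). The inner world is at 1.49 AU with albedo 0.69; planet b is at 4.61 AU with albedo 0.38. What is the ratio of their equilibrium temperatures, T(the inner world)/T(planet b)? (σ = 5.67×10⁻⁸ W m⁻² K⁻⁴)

T_eq = [S₀(1−A)/(4σd²)]^(1/4), so T ∝ (1−A)^(1/4) / √d.
T₁ = [1361×0.31/(4×5.67×10⁻⁸×1.49²)]^(1/4) = 170.14 K.
T₂ = [1361×0.62/(4×5.67×10⁻⁸×4.61²)]^(1/4) = 115.03 K.

T₁/T₂ ≈ 1.479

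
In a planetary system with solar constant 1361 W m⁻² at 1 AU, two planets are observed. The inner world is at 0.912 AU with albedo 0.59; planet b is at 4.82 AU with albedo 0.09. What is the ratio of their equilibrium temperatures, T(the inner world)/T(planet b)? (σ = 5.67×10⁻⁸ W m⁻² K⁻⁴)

T₁/T₂ ≈ 1.883

T_eq = [S₀(1−A)/(4σd²)]^(1/4), so T ∝ (1−A)^(1/4) / √d.
T₁ = [1361×0.41/(4×5.67×10⁻⁸×0.912²)]^(1/4) = 233.21 K.
T₂ = [1361×0.91/(4×5.67×10⁻⁸×4.82²)]^(1/4) = 123.82 K.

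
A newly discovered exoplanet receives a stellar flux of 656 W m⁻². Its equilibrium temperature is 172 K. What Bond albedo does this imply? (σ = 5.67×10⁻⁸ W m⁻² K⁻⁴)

From T_eq⁴ = S(1−A)/(4σ): 1−A = 4σT_eq⁴/S.
1−A = 4 × 5.67×10⁻⁸ × (172)⁴ / 656 = 0.303.

A ≈ 0.70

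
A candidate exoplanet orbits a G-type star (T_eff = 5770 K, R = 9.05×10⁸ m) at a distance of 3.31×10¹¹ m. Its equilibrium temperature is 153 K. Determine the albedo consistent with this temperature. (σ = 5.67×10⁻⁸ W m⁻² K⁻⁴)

A ≈ 0.74

L = 4πR_⋆²σT_⋆⁴ = 4π(9.05×10⁸)² × 5.67×10⁻⁸ × (5770)⁴ = 6.47×10²⁶ W.
S = L/(4πd²) = 470 W m⁻².
From T_eq⁴ = S(1−A)/(4σ): 1−A = 4σT_eq⁴/S.
1−A = 4 × 5.67×10⁻⁸ × (153)⁴ / 470 = 0.265.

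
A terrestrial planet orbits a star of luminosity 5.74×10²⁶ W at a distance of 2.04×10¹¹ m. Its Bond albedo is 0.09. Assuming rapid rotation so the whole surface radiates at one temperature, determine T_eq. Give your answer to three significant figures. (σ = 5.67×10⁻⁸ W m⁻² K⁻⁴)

Flux: S = L/(4πd²) = 5.74×10²⁶/(4π×(2.04×10¹¹)²) = 1100 W m⁻².
Energy balance: absorbed = emitted ⇒ πR²·S(1−A) = 4πR²·σT_eq⁴, so T_eq⁴ = S(1−A)/(4σ).
T_eq = [1100 × 0.91 / (4 × 5.67×10⁻⁸)]^(1/4) = (4.40×10⁹)^(1/4) = 258 K.

T_eq ≈ 258 K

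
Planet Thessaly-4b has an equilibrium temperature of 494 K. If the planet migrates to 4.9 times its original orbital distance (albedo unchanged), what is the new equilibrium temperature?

T_eq ∝ L^(1/4) · d^(−1/2).
T′ = 494 / 4.9^(1/2) = 223 K.

T_eq ≈ 223 K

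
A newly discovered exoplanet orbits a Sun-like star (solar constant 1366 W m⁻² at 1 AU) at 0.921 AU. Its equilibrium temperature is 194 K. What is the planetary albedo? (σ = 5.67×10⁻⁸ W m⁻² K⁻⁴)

A ≈ 0.80

Flux at 0.921 AU: S = 1366/0.921² = 1610 W m⁻².
From T_eq⁴ = S(1−A)/(4σ): 1−A = 4σT_eq⁴/S.
1−A = 4 × 5.67×10⁻⁸ × (194)⁴ / 1610 = 0.199.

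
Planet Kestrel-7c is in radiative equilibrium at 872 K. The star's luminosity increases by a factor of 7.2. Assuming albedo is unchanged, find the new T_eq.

T_eq ∝ L^(1/4) · d^(−1/2).
T′ = 872 × 7.2^(1/4) = 1430 K.

T_eq ≈ 1430 K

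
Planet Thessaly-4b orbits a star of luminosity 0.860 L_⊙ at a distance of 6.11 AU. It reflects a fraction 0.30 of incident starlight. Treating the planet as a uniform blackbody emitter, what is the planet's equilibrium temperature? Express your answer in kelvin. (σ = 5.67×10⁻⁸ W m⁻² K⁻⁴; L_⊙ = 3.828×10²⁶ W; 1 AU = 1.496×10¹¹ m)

d = 6.11 AU = 9.14×10¹¹ m.
L = 0.860 × 3.828×10²⁶ = 3.29×10²⁶ W.
Flux: S = L/(4πd²) = 3.29×10²⁶/(4π×(9.14×10¹¹)²) = 31.4 W m⁻².
Energy balance: absorbed = emitted ⇒ πR²·S(1−A) = 4πR²·σT_eq⁴, so T_eq⁴ = S(1−A)/(4σ).
T_eq = [31.4 × 0.70 / (4 × 5.67×10⁻⁸)]^(1/4) = (9.68×10⁷)^(1/4) = 99.2 K.

T_eq ≈ 99.2 K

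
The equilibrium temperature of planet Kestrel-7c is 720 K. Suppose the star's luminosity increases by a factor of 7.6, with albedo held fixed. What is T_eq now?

T_eq ∝ L^(1/4) · d^(−1/2).
T′ = 720 × 7.6^(1/4) = 1200 K.

T_eq ≈ 1200 K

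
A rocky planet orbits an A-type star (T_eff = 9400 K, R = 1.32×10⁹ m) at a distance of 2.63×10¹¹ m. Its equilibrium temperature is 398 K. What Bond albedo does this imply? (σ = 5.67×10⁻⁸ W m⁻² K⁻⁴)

A ≈ 0.49

L = 4πR_⋆²σT_⋆⁴ = 4π(1.32×10⁹)² × 5.67×10⁻⁸ × (9400)⁴ = 9.69×10²⁷ W.
S = L/(4πd²) = 1.12×10⁴ W m⁻².
From T_eq⁴ = S(1−A)/(4σ): 1−A = 4σT_eq⁴/S.
1−A = 4 × 5.67×10⁻⁸ × (398)⁴ / 1.12×10⁴ = 0.510.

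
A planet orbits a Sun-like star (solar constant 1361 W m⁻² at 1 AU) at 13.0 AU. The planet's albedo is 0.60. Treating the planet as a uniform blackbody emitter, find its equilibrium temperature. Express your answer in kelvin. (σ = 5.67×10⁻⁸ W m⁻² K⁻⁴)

Flux at 13.0 AU: S = 1361/13.0² = 8.05 W m⁻².
Energy balance: absorbed = emitted ⇒ πR²·S(1−A) = 4πR²·σT_eq⁴, so T_eq⁴ = S(1−A)/(4σ).
T_eq = [8.05 × 0.40 / (4 × 5.67×10⁻⁸)]^(1/4) = (1.42×10⁷)^(1/4) = 61.4 K.

T_eq ≈ 61.4 K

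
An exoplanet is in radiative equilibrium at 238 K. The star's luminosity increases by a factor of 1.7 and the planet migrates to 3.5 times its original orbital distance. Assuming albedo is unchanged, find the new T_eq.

T_eq ∝ L^(1/4) · d^(−1/2).
T′ = 238 × 1.7^(1/4) / 3.5^(1/2) = 145 K.

T_eq ≈ 145 K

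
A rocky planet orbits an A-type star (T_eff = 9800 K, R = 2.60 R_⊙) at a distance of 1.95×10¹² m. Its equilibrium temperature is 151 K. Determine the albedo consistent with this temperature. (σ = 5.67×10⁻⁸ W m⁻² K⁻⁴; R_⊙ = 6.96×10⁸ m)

R_⋆ = 2.60 × 6.96×10⁸ = 1.81×10⁹ m.
L = 4πR_⋆²σT_⋆⁴ = 4π(1.81×10⁹)² × 5.67×10⁻⁸ × (9800)⁴ = 2.15×10²⁸ W.
S = L/(4πd²) = 450 W m⁻².
From T_eq⁴ = S(1−A)/(4σ): 1−A = 4σT_eq⁴/S.
1−A = 4 × 5.67×10⁻⁸ × (151)⁴ / 450 = 0.262.

A ≈ 0.74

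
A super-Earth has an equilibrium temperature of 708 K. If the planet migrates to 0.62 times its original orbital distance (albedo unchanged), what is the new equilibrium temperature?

T_eq ∝ L^(1/4) · d^(−1/2).
T′ = 708 / 0.62^(1/2) = 899 K.

T_eq ≈ 899 K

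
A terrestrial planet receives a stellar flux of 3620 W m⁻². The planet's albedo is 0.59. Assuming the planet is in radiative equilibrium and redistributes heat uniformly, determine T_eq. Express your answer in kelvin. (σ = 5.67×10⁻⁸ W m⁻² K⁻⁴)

T_eq ≈ 284 K

Energy balance: absorbed = emitted ⇒ πR²·S(1−A) = 4πR²·σT_eq⁴, so T_eq⁴ = S(1−A)/(4σ).
T_eq = [3620 × 0.41 / (4 × 5.67×10⁻⁸)]^(1/4) = (6.54×10⁹)^(1/4) = 284 K.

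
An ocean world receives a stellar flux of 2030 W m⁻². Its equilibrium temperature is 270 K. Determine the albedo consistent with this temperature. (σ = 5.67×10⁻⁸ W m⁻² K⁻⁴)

A ≈ 0.41

From T_eq⁴ = S(1−A)/(4σ): 1−A = 4σT_eq⁴/S.
1−A = 4 × 5.67×10⁻⁸ × (270)⁴ / 2030 = 0.594.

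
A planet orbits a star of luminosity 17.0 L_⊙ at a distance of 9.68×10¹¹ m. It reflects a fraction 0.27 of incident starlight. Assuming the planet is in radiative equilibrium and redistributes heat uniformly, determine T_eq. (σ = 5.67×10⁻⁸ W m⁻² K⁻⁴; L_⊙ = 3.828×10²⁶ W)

T_eq ≈ 205 K

L = 17.0 × 3.828×10²⁶ = 6.51×10²⁷ W.
Flux: S = L/(4πd²) = 6.51×10²⁷/(4π×(9.68×10¹¹)²) = 553 W m⁻².
Energy balance: absorbed = emitted ⇒ πR²·S(1−A) = 4πR²·σT_eq⁴, so T_eq⁴ = S(1−A)/(4σ).
T_eq = [553 × 0.73 / (4 × 5.67×10⁻⁸)]^(1/4) = (1.78×10⁹)^(1/4) = 205 K.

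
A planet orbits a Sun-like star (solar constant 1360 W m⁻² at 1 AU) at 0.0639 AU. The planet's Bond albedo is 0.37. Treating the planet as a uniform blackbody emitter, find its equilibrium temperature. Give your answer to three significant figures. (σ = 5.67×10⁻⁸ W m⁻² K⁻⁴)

T_eq ≈ 981 K

Flux at 0.0639 AU: S = 1360/0.0639² = 3.33×10⁵ W m⁻².
Energy balance: absorbed = emitted ⇒ πR²·S(1−A) = 4πR²·σT_eq⁴, so T_eq⁴ = S(1−A)/(4σ).
T_eq = [3.33×10⁵ × 0.63 / (4 × 5.67×10⁻⁸)]^(1/4) = (9.25×10¹¹)^(1/4) = 981 K.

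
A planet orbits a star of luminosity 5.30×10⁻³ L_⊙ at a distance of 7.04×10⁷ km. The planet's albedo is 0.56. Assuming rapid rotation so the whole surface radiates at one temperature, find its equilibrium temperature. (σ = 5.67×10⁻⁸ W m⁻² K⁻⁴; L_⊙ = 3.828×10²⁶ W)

T_eq ≈ 89.2 K

d = 7.04×10⁷ km = 7.04×10¹⁰ m.
L = 5.30×10⁻³ × 3.828×10²⁶ = 2.03×10²⁴ W.
Flux: S = L/(4πd²) = 2.03×10²⁴/(4π×(7.04×10¹⁰)²) = 32.6 W m⁻².
Energy balance: absorbed = emitted ⇒ πR²·S(1−A) = 4πR²·σT_eq⁴, so T_eq⁴ = S(1−A)/(4σ).
T_eq = [32.6 × 0.44 / (4 × 5.67×10⁻⁸)]^(1/4) = (6.32×10⁷)^(1/4) = 89.2 K.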